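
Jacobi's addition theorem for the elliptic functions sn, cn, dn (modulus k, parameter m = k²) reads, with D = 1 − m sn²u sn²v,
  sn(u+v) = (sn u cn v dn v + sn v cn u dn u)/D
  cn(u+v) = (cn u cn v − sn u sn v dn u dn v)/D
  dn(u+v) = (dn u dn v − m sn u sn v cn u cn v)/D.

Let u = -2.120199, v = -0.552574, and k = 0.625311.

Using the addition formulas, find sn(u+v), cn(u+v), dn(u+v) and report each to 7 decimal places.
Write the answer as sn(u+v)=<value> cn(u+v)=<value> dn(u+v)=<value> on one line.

sn u = -0.9625948482466332, cn u = -0.2709449356032352, dn u = 0.798555528821434
sn v = -0.5160879258264028, cn v = 0.8565356109445779, dn v = 0.946496029480334
m = k² = 0.391013846721
D = 1 − m·sn²u·sn²v = 0.9035001584258187
sn(u+v) = (sn u·cn v·dn v + sn v·cn u·dn u)/D = -0.6687197703285754/0.9035001584258187 = -0.7401435009083954
cn(u+v) = (cn u·cn v − sn u·sn v·dn u·dn v)/D = -0.6075577380357993/0.9035001584258187 = -0.6724489557305179
dn(u+v) = (dn u·dn v − m·sn u·sn v·cn u·cn v)/D = 0.8009098369377286/0.9035001584258187 = 0.8864523480916321

sn(u+v)=-0.7401435 cn(u+v)=-0.6724490 dn(u+v)=0.8864523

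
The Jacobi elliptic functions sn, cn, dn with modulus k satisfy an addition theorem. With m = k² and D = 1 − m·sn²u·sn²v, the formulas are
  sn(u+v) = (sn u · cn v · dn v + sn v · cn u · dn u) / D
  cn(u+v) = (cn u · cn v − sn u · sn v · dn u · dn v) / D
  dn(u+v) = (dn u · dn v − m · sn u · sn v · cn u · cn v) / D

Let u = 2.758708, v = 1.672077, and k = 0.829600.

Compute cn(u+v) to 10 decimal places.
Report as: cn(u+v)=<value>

sn u = 0.916047195034484, cn u = -0.4010704881557033, dn u = 0.6499783174897429
sn v = 0.9760344770709563, cn v = 0.2176159451162181, dn v = 0.5868189099385957
m = k² = 0.68823616
D = 1 − m·sn²u·sn²v = 0.4498216420412909
cn(u+v) = (cn u·cn v − sn u·sn v·dn u·dn v)/D = -0.4283041449364104/0.4498216420412909 = -0.9521643800702115

cn(u+v)=-0.9521643801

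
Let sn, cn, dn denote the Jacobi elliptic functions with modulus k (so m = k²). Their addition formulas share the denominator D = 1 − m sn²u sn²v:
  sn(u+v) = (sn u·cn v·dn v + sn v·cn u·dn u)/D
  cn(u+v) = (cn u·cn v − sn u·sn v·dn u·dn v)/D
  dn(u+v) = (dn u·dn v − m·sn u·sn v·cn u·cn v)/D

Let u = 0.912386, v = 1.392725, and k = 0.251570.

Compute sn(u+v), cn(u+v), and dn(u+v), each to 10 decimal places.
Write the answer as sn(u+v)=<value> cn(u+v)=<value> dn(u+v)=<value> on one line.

sn(u+v)=0.7718460015 cn(u+v)=-0.6358095234 dn(u+v)=0.9809672421

sn u = 0.7868043473225453, cn u = 0.6172024943520104, dn u = 0.9802148711213424
sn v = 0.9805837871172757, cn v = 0.1961005773646303, dn v = 0.9690956001262642
m = k² = 0.0632874649
D = 1 − m·sn²u·sn²v = 0.9623278316681001
sn(u+v) = (sn u·cn v·dn v + sn v·cn u·dn u)/D = 0.7427688889793784/0.9623278316681001 = 0.7718460014731798
cn(u+v) = (cn u·cn v − sn u·sn v·dn u·dn v)/D = -0.6118571999800012/0.9623278316681001 = -0.6358095233714765
dn(u+v) = (dn u·dn v − m·sn u·sn v·cn u·cn v)/D = 0.9440120790477195/0.9623278316681001 = 0.9809672421209806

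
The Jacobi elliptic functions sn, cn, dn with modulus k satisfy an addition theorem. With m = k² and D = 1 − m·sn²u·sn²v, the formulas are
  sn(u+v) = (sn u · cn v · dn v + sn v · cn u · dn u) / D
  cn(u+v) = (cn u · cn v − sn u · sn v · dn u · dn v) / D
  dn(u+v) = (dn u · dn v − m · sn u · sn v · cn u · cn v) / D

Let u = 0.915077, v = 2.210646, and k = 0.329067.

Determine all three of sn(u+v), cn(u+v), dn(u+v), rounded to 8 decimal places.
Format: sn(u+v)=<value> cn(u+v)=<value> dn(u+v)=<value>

sn(u+v)=0.10629879 cn(u+v)=-0.99433423 dn(u+v)=0.99938803

sn u = 0.7854403133917373, cn u = 0.6189374072546347, dn u = 0.966021295055168
sn v = 0.844706622723417, cn v = -0.535229597020941, dn v = 0.9605911812597604
m = k² = 0.108285090489
D = 1 − m·sn²u·sn²v = 0.9523342052881493
sn(u+v) = (sn u·cn v·dn v + sn v·cn u·dn u)/D = 0.1012319689874811/0.9523342052881493 = 0.1062987850539834
cn(u+v) = (cn u·cn v − sn u·sn v·dn u·dn v)/D = -0.9469385022358784/0.9523342052881493 = -0.994334233694107
dn(u+v) = (dn u·dn v − m·sn u·sn v·cn u·cn v)/D = 0.9517514079489604/0.9523342052881493 = 0.9993880327557776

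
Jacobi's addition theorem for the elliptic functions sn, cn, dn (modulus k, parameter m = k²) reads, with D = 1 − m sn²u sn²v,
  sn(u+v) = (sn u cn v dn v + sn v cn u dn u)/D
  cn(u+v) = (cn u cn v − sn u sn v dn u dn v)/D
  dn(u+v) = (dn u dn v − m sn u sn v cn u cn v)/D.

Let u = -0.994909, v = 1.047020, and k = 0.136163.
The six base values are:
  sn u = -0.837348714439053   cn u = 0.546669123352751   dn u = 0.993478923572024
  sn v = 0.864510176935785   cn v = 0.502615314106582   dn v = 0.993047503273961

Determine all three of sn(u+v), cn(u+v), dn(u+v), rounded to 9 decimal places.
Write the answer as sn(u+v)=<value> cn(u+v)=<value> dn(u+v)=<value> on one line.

sn(u+v)=0.052086982 cn(u+v)=0.998642552 dn(u+v)=0.999974849

m = k² = 0.018540362569
D = 1 − m·sn²u·sn²v = 0.9902843657136932
sn(u+v) = (sn u·cn v·dn v + sn v·cn u·dn u)/D = 0.05158092363385009/0.9902843657136932 = 0.05208698169911625
cn(u+v) = (cn u·cn v − sn u·sn v·dn u·dn v)/D = 0.9889401060195964/0.9902843657136932 = 0.998642551835979
dn(u+v) = (dn u·dn v − m·sn u·sn v·cn u·cn v)/D = 0.9902594592542514/0.9902843657136932 = 0.9999748491844321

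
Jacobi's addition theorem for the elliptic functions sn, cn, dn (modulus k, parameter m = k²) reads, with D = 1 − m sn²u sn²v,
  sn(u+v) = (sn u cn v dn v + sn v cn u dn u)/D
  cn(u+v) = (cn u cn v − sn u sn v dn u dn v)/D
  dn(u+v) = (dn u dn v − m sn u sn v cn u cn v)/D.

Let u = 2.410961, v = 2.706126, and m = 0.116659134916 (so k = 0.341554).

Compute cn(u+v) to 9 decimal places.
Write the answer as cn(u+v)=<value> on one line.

cn(u+v)=0.239904213

sn u = 0.7305840795994412, cn u = -0.6828227461324333, dn u = 0.9683660596090516
sn v = 0.5062672230215692, cn v = -0.8623766572061356, dn v = 0.9849362950504112
m = k² = 0.116659134916
D = 1 − m·sn²u·sn²v = 0.9840405183452271
cn(u+v) = (cn u·cn v − sn u·sn v·dn u·dn v)/D = 0.2360754658706902/0.9840405183452271 = 0.2399042127530249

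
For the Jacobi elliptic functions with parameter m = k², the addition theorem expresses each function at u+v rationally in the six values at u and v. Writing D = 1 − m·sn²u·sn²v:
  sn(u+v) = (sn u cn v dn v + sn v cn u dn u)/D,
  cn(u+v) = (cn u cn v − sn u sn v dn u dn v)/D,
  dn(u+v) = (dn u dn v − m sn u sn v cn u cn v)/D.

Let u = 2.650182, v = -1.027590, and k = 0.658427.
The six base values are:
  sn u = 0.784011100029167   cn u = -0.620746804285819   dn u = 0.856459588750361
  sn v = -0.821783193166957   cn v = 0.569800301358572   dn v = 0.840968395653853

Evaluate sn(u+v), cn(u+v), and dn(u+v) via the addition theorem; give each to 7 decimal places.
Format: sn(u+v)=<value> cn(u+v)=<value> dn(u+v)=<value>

sn(u+v)=0.9909046 cn(u+v)=0.1345660 dn(u+v)=0.7578418

m = k² = 0.433526114329
D = 1 − m·sn²u·sn²v = 0.8200407410623728
sn(u+v) = (sn u·cn v·dn v + sn v·cn u·dn u)/D = 0.8125821686151087/0.8200407410623728 = 0.9909046318386555
cn(u+v) = (cn u·cn v − sn u·sn v·dn u·dn v)/D = 0.1103496092013585/0.8200407410623728 = 0.1345660083405115
dn(u+v) = (dn u·dn v − m·sn u·sn v·cn u·cn v)/D = 0.6214611444184553/0.8200407410623728 = 0.7578417916326265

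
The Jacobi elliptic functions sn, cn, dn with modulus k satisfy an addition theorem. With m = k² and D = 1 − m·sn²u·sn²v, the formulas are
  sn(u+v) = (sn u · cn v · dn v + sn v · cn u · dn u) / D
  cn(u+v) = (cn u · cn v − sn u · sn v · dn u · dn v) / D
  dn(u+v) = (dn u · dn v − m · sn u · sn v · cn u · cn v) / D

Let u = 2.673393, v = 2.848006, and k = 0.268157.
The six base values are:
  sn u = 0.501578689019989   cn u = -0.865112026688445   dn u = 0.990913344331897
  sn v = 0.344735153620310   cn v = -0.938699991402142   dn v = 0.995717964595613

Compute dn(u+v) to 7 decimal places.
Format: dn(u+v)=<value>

dn(u+v)=0.9786771

m = k² = 0.071908176649
D = 1 − m·sn²u·sn²v = 0.9978500538984394
dn(u+v) = (dn u·dn v − m·sn u·sn v·cn u·cn v)/D = 0.9765729920511944/0.9978500538984394 = 0.9786770950563976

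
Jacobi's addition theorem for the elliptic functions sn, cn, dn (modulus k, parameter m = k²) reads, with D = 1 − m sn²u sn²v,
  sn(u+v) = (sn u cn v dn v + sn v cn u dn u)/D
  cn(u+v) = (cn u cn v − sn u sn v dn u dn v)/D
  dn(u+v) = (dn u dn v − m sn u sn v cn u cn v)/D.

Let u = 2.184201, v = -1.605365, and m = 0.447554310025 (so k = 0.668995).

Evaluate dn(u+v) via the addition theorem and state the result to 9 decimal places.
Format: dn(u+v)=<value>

dn(u+v)=0.933565550

sn u = 0.9612069358321316, cn u = -0.2758282554565513, dn u = 0.7658303799215171
sn v = -0.9881517929481171, cn v = 0.1534797514117788, dn v = 0.7503254590913243
m = k² = 0.447554310025
D = 1 − m·sn²u·sn²v = 0.5962366811088778
dn(u+v) = (dn u·dn v − m·sn u·sn v·cn u·cn v)/D = 0.5566260248556295/0.5962366811088778 = 0.933565549540527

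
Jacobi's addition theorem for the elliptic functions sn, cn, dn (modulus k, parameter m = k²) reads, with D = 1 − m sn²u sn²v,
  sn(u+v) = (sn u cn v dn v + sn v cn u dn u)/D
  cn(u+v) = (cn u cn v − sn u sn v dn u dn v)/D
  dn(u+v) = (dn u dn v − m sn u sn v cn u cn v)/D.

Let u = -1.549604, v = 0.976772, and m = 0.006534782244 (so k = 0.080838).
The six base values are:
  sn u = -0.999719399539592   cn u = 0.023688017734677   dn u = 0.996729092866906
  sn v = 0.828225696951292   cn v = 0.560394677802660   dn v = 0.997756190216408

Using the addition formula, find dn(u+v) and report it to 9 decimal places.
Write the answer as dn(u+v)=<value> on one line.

dn(u+v)=0.999040218

m = k² = 0.006534782244
D = 1 − m·sn²u·sn²v = 0.9955199303929831
dn(u+v) = (dn u·dn v − m·sn u·sn v·cn u·cn v)/D = 0.9945644482082792/0.9955199303929831 = 0.9990402179247915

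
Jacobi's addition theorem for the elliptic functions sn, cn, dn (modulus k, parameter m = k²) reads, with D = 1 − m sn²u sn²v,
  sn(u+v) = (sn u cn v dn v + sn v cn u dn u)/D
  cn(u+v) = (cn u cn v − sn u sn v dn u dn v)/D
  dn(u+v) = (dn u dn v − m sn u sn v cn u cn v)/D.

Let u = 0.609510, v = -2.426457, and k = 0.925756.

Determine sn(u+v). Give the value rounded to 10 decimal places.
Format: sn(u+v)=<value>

sn(u+v)=-0.9722624012

sn u = 0.547876377004138, cn u = 0.8365593078322777, dn u = 0.8618284742261925
sn v = -0.999983338806187, cn v = -0.005772530643538592, dn v = 0.3781592076331645
m = k² = 0.857024171536
D = 1 − m·sn²u·sn²v = 0.7427568911558672
sn(u+v) = (sn u·cn v·dn v + sn v·cn u·dn u)/D = -0.722154598492921/0.7427568911558672 = -0.9722624011863624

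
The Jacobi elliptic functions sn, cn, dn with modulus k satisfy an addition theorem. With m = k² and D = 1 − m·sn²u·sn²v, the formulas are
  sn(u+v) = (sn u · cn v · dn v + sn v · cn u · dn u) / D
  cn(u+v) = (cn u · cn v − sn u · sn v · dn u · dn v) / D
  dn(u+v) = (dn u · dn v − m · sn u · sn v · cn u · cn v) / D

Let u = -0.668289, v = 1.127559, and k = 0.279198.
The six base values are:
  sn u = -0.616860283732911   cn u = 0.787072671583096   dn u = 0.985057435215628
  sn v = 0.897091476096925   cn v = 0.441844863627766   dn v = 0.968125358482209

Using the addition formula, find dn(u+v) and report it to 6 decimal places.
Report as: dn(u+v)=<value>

m = k² = 0.077951523204
D = 1 − m·sn²u·sn²v = 0.9761289410768546
dn(u+v) = (dn u·dn v − m·sn u·sn v·cn u·cn v)/D = 0.9686605170683132/0.9761289410768546 = 0.9923489370161463

dn(u+v)=0.992349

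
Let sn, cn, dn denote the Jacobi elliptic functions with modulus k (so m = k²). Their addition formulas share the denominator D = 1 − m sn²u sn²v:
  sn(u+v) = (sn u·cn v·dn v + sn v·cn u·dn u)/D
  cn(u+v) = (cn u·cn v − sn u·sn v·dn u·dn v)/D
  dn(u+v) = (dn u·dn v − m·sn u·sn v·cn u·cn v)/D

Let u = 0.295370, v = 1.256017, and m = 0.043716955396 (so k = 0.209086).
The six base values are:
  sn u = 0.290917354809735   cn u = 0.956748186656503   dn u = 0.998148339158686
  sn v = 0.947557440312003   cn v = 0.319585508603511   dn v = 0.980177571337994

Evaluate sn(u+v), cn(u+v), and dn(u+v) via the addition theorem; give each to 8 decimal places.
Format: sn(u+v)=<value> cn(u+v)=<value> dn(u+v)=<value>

m = k² = 0.043716955396
D = 1 − m·sn²u·sn²v = 0.9966779951604033
sn(u+v) = (sn u·cn v·dn v + sn v·cn u·dn u)/D = 0.9960252161672438/0.9966779951604033 = 0.9993450452439712
cn(u+v) = (cn u·cn v − sn u·sn v·dn u·dn v)/D = 0.03606653290734002/0.9966779951604033 = 0.03618674545085702
dn(u+v) = (dn u·dn v − m·sn u·sn v·cn u·cn v)/D = 0.9746778497821319/0.9966779951604033 = 0.9779265264357214

sn(u+v)=0.99934505 cn(u+v)=0.03618675 dn(u+v)=0.97792653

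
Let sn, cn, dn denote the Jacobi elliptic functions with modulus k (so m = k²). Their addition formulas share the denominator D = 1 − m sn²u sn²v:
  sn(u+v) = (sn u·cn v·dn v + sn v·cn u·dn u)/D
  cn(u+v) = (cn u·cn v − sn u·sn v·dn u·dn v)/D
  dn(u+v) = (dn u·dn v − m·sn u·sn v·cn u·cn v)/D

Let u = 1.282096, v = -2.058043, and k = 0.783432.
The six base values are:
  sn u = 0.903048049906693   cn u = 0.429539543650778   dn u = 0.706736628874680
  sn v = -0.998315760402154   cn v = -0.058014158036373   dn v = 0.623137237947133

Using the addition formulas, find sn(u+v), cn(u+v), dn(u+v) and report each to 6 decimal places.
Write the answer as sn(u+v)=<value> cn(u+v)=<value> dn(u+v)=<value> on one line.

m = k² = 0.613765698624
D = 1 − m·sn²u·sn²v = 0.5011612452261167
sn(u+v) = (sn u·cn v·dn v + sn v·cn u·dn u)/D = -0.3357059355638314/0.5011612452261167 = -0.6698561366459327
cn(u+v) = (cn u·cn v − sn u·sn v·dn u·dn v)/D = 0.3721076706328486/0.5011612452261167 = 0.7424909132088995
dn(u+v) = (dn u·dn v − m·sn u·sn v·cn u·cn v)/D = 0.4266053625639351/0.5011612452261167 = 0.8512337428873954

sn(u+v)=-0.669856 cn(u+v)=0.742491 dn(u+v)=0.851234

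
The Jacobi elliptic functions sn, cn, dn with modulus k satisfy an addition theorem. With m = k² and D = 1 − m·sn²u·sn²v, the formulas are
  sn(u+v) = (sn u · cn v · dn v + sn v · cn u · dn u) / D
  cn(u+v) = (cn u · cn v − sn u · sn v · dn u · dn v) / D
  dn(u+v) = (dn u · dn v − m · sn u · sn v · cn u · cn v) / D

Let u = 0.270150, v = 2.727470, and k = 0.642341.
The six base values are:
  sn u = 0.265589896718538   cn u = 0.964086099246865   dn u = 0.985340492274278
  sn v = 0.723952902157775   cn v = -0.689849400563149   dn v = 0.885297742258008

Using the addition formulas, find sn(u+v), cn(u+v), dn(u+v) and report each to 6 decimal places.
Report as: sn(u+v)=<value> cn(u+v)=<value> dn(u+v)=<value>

m = k² = 0.412601960281
D = 1 − m·sn²u·sn²v = 0.9847463065590953
sn(u+v) = (sn u·cn v·dn v + sn v·cn u·dn u)/D = 0.5255196591887913/0.9847463065590953 = 0.5336599443820859
cn(u+v) = (cn u·cn v − sn u·sn v·dn u·dn v)/D = -0.8327991210897598/0.9847463065590953 = -0.8456991567703665
dn(u+v) = (dn u·dn v − m·sn u·sn v·cn u·cn v)/D = 0.9250819577410335/0.9847463065590953 = 0.9394114520454093

sn(u+v)=0.533660 cn(u+v)=-0.845699 dn(u+v)=0.939411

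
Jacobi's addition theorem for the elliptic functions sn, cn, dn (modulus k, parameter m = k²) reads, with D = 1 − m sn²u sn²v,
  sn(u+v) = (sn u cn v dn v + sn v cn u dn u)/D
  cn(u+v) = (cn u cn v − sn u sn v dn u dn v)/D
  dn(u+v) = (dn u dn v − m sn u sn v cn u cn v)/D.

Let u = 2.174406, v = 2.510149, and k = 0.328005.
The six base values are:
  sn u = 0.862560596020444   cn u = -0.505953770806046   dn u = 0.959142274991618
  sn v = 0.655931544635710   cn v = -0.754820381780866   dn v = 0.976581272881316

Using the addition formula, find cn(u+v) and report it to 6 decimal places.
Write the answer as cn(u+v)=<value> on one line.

m = k² = 0.107587280025
D = 1 − m·sn²u·sn²v = 0.9655604719323546
cn(u+v) = (cn u·cn v − sn u·sn v·dn u·dn v)/D = -0.1480514686018317/0.9655604719323546 = -0.1533321556810829

cn(u+v)=-0.153332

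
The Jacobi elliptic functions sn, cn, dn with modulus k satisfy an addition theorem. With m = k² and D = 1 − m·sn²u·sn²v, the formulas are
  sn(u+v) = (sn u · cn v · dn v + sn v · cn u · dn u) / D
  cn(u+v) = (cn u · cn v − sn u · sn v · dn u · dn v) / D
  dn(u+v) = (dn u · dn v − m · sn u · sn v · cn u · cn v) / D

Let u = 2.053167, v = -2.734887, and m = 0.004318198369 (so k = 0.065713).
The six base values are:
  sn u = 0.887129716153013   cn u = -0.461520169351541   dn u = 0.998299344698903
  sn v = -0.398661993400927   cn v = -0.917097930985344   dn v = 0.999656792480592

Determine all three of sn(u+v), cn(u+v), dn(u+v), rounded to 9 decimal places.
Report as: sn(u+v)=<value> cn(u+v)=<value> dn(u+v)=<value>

m = k² = 0.004318198369
D = 1 − m·sn²u·sn²v = 0.9994598846611116
sn(u+v) = (sn u·cn v·dn v + sn v·cn u·dn u)/D = -0.6296279525661679/0.9994598846611116 = -0.6299682080583522
cn(u+v) = (cn u·cn v − sn u·sn v·dn u·dn v)/D = 0.7762014573512072/0.9994598846611116 = 0.776620922223802
dn(u+v) = (dn u·dn v − m·sn u·sn v·cn u·cn v)/D = 0.9986031202637253/0.9994598846611116 = 0.9991427726009465

sn(u+v)=-0.629968208 cn(u+v)=0.776620922 dn(u+v)=0.999142773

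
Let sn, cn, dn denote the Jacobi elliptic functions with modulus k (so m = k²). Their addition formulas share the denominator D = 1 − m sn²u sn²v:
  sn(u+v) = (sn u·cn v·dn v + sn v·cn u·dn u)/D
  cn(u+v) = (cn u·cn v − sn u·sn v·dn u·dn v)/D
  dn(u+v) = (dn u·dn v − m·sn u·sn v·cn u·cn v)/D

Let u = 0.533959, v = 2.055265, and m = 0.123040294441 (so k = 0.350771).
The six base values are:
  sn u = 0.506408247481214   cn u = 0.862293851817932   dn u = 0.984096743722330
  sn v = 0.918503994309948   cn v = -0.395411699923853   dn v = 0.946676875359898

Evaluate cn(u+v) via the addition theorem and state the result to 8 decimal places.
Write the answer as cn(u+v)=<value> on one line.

m = k² = 0.123040294441
D = 1 − m·sn²u·sn²v = 0.9733798192216392
cn(u+v) = (cn u·cn v − sn u·sn v·dn u·dn v)/D = -0.7742936978971462/0.9733798192216392 = -0.7954692326745671

cn(u+v)=-0.79546923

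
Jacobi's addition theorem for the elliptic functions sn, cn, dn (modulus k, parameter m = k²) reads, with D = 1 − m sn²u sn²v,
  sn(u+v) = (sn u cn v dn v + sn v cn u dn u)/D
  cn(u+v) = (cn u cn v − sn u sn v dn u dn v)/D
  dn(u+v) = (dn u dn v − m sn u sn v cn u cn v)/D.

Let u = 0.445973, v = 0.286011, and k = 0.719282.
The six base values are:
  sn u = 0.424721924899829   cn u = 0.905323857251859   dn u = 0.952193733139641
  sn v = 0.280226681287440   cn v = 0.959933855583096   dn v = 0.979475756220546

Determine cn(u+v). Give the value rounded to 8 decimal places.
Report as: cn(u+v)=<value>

m = k² = 0.517366595524
D = 1 − m·sn²u·sn²v = 0.9926713039068545
cn(u+v) = (cn u·cn v − sn u·sn v·dn u·dn v)/D = 0.7580484150854602/0.9926713039068545 = 0.7636449367499701

cn(u+v)=0.76364494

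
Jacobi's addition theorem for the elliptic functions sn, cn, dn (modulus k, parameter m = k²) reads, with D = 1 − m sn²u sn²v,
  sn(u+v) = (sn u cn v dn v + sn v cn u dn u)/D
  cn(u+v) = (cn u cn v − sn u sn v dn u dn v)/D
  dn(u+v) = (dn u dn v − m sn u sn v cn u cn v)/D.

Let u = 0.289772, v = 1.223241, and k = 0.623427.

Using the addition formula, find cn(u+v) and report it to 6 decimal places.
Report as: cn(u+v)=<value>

cn(u+v)=0.200216

sn u = 0.2842504018706254, cn u = 0.9587500764205383, dn u = 0.9841731744517282
sn v = 0.9067418684979058, cn v = 0.4216861201331229, dn v = 0.8248940522271825
m = k² = 0.388661224329
D = 1 − m·sn²u·sn²v = 0.9741809220721428
cn(u+v) = (cn u·cn v − sn u·sn v·dn u·dn v)/D = 0.1950469066471549/0.9741809220721428 = 0.2002163070821364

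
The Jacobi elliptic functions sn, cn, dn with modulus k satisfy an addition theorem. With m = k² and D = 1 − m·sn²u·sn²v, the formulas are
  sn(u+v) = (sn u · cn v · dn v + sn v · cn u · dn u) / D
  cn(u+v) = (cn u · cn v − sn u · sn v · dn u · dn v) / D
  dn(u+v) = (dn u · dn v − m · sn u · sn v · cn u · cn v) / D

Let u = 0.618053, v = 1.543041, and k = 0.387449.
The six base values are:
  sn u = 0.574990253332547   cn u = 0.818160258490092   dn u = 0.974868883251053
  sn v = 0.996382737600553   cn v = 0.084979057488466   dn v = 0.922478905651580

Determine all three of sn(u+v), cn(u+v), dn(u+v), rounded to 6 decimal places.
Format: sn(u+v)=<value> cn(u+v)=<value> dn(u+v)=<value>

m = k² = 0.150116727601
D = 1 − m·sn²u·sn²v = 0.9507277443783946
sn(u+v) = (sn u·cn v·dn v + sn v·cn u·dn u)/D = 0.8397881367429139/0.9507277443783946 = 0.8833108549829738
cn(u+v) = (cn u·cn v − sn u·sn v·dn u·dn v)/D = -0.4456894987731874/0.9507277443783946 = -0.4687877275156079
dn(u+v) = (dn u·dn v − m·sn u·sn v·cn u·cn v)/D = 0.8933164642415875/0.9507277443783946 = 0.9396133325483798

sn(u+v)=0.883311 cn(u+v)=-0.468788 dn(u+v)=0.939613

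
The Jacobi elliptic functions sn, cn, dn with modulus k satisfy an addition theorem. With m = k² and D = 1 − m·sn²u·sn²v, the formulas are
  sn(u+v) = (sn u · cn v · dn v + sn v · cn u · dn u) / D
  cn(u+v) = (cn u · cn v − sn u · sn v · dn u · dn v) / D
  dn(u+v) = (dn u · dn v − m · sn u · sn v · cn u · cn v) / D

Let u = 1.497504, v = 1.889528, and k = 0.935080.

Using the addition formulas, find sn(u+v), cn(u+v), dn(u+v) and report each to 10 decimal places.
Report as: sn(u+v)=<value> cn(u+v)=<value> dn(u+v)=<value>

sn u = 0.9235879933963673, cn u = 0.3833865131353368, dn u = 0.5041284916887728
sn v = 0.9766727500956735, cn v = 0.2147331814614454, dn v = 0.4073611460448117
m = k² = 0.8743746064
D = 1 − m·sn²u·sn²v = 0.2885371384704967
sn(u+v) = (sn u·cn v·dn v + sn v·cn u·dn u)/D = 0.2695573600162471/0.2885371384704967 = 0.9342206741396992
cn(u+v) = (cn u·cn v − sn u·sn v·dn u·dn v)/D = -0.1029199200243271/0.2885371384704967 = -0.3566955732974071
dn(u+v) = (dn u·dn v − m·sn u·sn v·cn u·cn v)/D = 0.1404300468599169/0.2885371384704967 = 0.4866966089853146

sn(u+v)=0.9342206741 cn(u+v)=-0.3566955733 dn(u+v)=0.4866966090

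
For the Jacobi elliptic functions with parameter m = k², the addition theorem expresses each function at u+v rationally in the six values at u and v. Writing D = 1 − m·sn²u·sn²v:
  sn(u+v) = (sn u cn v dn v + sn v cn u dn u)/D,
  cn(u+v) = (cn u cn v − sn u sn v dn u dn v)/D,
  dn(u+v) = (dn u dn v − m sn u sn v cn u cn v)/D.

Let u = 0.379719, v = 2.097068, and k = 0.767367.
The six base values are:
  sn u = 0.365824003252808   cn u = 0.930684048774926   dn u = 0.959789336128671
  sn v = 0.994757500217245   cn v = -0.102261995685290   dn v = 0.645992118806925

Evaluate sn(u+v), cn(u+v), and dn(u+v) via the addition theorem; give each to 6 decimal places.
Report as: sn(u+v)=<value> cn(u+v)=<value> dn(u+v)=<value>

m = k² = 0.588852112689
D = 1 − m·sn²u·sn²v = 0.9220196683177727
sn(u+v) = (sn u·cn v·dn v + sn v·cn u·dn u)/D = 0.864411210872767/0.9220196683177727 = 0.937519274886931
cn(u+v) = (cn u·cn v − sn u·sn v·dn u·dn v)/D = -0.320801382918298/0.9220196683177727 = -0.3479333401895872
dn(u+v) = (dn u·dn v − m·sn u·sn v·cn u·cn v)/D = 0.6404108059889124/0.9220196683177727 = 0.6945739098574151

sn(u+v)=0.937519 cn(u+v)=-0.347933 dn(u+v)=0.694574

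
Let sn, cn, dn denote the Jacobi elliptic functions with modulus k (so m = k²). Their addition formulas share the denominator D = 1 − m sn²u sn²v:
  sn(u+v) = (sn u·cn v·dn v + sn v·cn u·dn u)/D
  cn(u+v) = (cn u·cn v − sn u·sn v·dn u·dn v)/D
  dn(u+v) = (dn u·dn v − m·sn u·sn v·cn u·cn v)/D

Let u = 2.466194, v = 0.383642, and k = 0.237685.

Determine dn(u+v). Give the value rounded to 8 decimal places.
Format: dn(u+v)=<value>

sn u = 0.6579226206530555, cn u = -0.7530855364651585, dn u = 0.9876972285960077
sn v = 0.3738216252985797, cn v = 0.9275006158807272, dn v = 0.9960448578648802
m = k² = 0.056494159225
D = 1 − m·sn²u·sn²v = 0.9965827084753891
dn(u+v) = (dn u·dn v − m·sn u·sn v·cn u·cn v)/D = 0.9934958744601805/0.9965827084753891 = 0.9969025812017841

dn(u+v)=0.99690258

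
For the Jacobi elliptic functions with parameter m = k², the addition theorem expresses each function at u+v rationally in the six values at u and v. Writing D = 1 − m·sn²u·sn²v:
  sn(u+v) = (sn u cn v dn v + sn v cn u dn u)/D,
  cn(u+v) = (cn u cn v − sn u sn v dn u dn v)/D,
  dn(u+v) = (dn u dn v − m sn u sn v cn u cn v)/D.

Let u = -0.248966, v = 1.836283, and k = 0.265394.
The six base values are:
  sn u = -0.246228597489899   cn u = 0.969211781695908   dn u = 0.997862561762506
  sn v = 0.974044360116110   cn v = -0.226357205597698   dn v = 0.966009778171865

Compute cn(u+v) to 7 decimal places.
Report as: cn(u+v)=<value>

cn(u+v)=0.0118502

m = k² = 0.070433975236
D = 1 − m·sn²u·sn²v = 0.995948492425765
cn(u+v) = (cn u·cn v − sn u·sn v·dn u·dn v)/D = 0.01180216038545058/0.995948492425765 = 0.01185017144481523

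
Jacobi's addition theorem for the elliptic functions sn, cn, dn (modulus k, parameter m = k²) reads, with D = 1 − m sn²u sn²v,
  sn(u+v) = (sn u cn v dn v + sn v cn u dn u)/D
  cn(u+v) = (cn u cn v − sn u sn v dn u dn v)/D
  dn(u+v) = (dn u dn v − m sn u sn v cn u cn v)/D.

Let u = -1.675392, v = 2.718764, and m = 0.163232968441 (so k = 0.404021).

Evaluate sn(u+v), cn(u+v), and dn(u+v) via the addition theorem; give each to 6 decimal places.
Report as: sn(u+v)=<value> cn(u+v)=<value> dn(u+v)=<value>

sn(u+v)=0.851368 cn(u+v)=0.524568 dn(u+v)=0.938980

sn u = -0.9995207514442382, cn u = -0.03095589495306834, dn u = 0.9148352050487246
sn v = 0.5309753975636191, cn v = -0.8473872356733707, dn v = 0.9767184516547784
m = k² = 0.163232968441
D = 1 − m·sn²u·sn²v = 0.9540230342918461
sn(u+v) = (sn u·cn v·dn v + sn v·cn u·dn u)/D = 0.8122251141775032/0.9540230342918461 = 0.8513684523145745
cn(u+v) = (cn u·cn v − sn u·sn v·dn u·dn v)/D = 0.5004501112586177/0.9540230342918461 = 0.524568163734215
dn(u+v) = (dn u·dn v − m·sn u·sn v·cn u·cn v)/D = 0.8958089013565218/0.9540230342918461 = 0.9389803696107447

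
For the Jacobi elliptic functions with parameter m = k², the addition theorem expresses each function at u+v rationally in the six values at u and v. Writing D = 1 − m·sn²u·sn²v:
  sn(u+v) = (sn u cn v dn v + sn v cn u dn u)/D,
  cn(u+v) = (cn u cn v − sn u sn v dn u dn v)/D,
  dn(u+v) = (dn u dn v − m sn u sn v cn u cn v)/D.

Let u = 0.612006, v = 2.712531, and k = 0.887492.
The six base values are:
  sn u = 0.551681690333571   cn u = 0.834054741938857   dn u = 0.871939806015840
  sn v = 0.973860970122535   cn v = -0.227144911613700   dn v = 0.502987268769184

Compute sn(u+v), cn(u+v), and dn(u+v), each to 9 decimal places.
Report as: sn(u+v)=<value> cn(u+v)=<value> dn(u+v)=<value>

sn(u+v)=0.835058614 cn(u+v)=-0.550160987 dn(u+v)=0.671386007

m = k² = 0.787642050064
D = 1 − m·sn²u·sn²v = 0.7726473836658668
sn(u+v) = (sn u·cn v·dn v + sn v·cn u·dn u)/D = 0.6452058531694458/0.7726473836658668 = 0.8350586138119464
cn(u+v) = (cn u·cn v − sn u·sn v·dn u·dn v)/D = -0.42508044711748/0.7726473836658668 = -0.5501609868924465
dn(u+v) = (dn u·dn v − m·sn u·sn v·cn u·cn v)/D = 0.5187446418239879/0.7726473836658668 = 0.671386007110742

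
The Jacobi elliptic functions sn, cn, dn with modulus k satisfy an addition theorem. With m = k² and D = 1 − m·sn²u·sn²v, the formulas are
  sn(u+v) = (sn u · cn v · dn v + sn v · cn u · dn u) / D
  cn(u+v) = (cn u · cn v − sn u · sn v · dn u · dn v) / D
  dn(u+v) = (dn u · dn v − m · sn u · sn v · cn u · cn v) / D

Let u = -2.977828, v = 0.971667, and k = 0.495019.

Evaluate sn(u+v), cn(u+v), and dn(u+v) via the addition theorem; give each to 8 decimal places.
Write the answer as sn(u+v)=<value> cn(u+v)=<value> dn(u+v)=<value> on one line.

sn(u+v)=-0.96052782 cn(u+v)=-0.27818393 dn(u+v)=0.87972679

sn u = -0.376491160052919, cn u = -0.9264202104887432, dn u = 0.9824795772141353
sn v = 0.8080183989336545, cn v = 0.5891572514912241, dn v = 0.916521921124155
m = k² = 0.245043810361
D = 1 − m·sn²u·sn²v = 0.9773224671915238
sn(u+v) = (sn u·cn v·dn v + sn v·cn u·dn u)/D = -0.9387454233202071/0.9773224671915238 = -0.9605278245754716
cn(u+v) = (cn u·cn v − sn u·sn v·dn u·dn v)/D = -0.2718754035816635/0.9773224671915238 = -0.2781839287527447
dn(u+v) = (dn u·dn v − m·sn u·sn v·cn u·cn v)/D = 0.8597767557352058/0.9773224671915238 = 0.87972678885189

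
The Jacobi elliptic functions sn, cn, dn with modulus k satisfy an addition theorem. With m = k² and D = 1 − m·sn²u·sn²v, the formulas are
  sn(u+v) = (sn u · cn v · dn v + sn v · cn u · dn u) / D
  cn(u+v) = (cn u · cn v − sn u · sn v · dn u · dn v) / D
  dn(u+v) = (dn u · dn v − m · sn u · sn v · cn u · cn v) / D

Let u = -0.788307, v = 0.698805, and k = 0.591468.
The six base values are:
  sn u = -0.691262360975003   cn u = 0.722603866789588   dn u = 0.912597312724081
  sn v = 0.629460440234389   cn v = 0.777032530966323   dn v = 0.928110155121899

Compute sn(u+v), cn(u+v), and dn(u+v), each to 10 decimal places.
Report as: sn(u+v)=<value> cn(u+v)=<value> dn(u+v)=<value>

m = k² = 0.349834395024
D = 1 − m·sn²u·sn²v = 0.9337653555778405
sn(u+v) = (sn u·cn v·dn v + sn v·cn u·dn u)/D = -0.08342352139019263/0.9337653555778405 = -0.08934099010191676
cn(u+v) = (cn u·cn v − sn u·sn v·dn u·dn v)/D = 0.9300313195566432/0.9337653555778405 = 0.9960010981357446
dn(u+v) = (dn u·dn v − m·sn u·sn v·cn u·cn v)/D = 0.932460761871608/0.9337653555778405 = 0.9986028677349834

sn(u+v)=-0.0893409901 cn(u+v)=0.9960010981 dn(u+v)=0.9986028677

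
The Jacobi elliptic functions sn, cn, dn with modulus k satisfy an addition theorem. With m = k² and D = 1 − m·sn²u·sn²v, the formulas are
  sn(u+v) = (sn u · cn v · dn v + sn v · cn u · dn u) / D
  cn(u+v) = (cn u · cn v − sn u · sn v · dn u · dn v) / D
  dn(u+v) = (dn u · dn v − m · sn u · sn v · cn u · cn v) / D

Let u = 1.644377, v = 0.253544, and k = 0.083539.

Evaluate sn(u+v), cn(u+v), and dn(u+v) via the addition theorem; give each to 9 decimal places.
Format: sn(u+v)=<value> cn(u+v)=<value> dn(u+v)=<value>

sn(u+v)=0.948199106 cn(u+v)=-0.317676654 dn(u+v)=0.996857824

sn u = 0.9975101149536669, cn u = -0.07052354617517584, dn u = 0.9965219239217984
sn v = 0.2508181071649737, cn v = 0.9680342334433115, dn v = 0.9997804598300201
m = k² = 0.006978764521
D = 1 − m·sn²u·sn²v = 0.9995631514152654
sn(u+v) = (sn u·cn v·dn v + sn v·cn u·dn u)/D = 0.9477848861102643/0.9995631514152654 = 0.9481991055475694
cn(u+v) = (cn u·cn v − sn u·sn v·dn u·dn v)/D = -0.3175378769976427/0.9995631514152654 = -0.3176766535941685
dn(u+v) = (dn u·dn v − m·sn u·sn v·cn u·cn v)/D = 0.9964223482463293/0.9995631514152654 = 0.9968578241760022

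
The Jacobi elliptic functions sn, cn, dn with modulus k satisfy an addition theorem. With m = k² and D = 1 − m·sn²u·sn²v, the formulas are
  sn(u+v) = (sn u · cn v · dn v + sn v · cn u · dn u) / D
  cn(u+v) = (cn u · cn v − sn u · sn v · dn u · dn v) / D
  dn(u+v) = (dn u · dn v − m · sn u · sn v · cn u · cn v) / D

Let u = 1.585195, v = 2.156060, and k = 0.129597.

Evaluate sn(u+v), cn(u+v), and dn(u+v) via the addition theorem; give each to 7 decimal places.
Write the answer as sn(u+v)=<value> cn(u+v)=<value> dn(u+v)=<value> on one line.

sn u = 0.9999705486966085, cn u = -0.007674746862515819, dn u = 0.9915672477791095
sn v = 0.8396113329863016, cn v = -0.5431876374890777, dn v = 0.994062443892613
m = k² = 0.016795382409
D = 1 − m·sn²u·sn²v = 0.9881608397459639
sn(u+v) = (sn u·cn v·dn v + sn v·cn u·dn u)/D = -0.546335993254626/0.9881608397459639 = -0.5528816476830613
cn(u+v) = (cn u·cn v − sn u·sn v·dn u·dn v)/D = -0.8233946973851178/0.9881608397459639 = -0.8332597936149705
dn(u+v) = (dn u·dn v − m·sn u·sn v·cn u·cn v)/D = 0.9856209762304753/0.9881608397459639 = 0.9974297063662819

sn(u+v)=-0.5528816 cn(u+v)=-0.8332598 dn(u+v)=0.9974297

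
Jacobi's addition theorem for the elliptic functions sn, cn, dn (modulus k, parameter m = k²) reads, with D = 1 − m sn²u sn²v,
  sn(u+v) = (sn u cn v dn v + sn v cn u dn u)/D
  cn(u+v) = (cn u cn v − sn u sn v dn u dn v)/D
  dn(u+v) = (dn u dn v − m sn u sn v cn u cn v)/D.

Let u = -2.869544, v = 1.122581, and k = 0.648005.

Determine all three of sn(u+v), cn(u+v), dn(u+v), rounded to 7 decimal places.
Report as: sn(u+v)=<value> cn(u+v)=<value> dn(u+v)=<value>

sn(u+v)=-0.9994224 cn(u+v)=0.0339844 dn(u+v)=0.7619544

sn u = -0.6371611875929262, cn u = -0.7707305761582136, dn u = 0.9107837853447044
sn v = 0.8654232764508769, cn v = 0.5010414679215974, dn v = 0.8279522442353312
m = k² = 0.419910480025
D = 1 − m·sn²u·sn²v = 0.8723230546925281
sn(u+v) = (sn u·cn v·dn v + sn v·cn u·dn u)/D = -0.8718191680593619/0.8723230546925281 = -0.9994223623570928
cn(u+v) = (cn u·cn v − sn u·sn v·dn u·dn v)/D = 0.02964540356253321/0.8723230546925281 = 0.03398443203244521
dn(u+v) = (dn u·dn v − m·sn u·sn v·cn u·cn v)/D = 0.6646703808065349/0.8723230546925281 = 0.7619543897539363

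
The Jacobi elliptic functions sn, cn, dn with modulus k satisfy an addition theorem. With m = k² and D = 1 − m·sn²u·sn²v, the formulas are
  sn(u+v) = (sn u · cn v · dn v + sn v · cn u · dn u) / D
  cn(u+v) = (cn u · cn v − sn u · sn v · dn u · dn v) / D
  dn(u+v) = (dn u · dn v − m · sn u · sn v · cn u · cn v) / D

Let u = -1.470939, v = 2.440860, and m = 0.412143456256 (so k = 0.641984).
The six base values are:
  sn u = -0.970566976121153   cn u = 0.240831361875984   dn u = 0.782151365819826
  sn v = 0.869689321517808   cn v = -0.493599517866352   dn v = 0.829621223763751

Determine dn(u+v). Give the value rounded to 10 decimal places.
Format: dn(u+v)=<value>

m = k² = 0.412143456256
D = 1 − m·sn²u·sn²v = 0.7063515556404524
dn(u+v) = (dn u·dn v − m·sn u·sn v·cn u·cn v)/D = 0.60753458278539/0.7063515556404524 = 0.8601022790054385

dn(u+v)=0.8601022790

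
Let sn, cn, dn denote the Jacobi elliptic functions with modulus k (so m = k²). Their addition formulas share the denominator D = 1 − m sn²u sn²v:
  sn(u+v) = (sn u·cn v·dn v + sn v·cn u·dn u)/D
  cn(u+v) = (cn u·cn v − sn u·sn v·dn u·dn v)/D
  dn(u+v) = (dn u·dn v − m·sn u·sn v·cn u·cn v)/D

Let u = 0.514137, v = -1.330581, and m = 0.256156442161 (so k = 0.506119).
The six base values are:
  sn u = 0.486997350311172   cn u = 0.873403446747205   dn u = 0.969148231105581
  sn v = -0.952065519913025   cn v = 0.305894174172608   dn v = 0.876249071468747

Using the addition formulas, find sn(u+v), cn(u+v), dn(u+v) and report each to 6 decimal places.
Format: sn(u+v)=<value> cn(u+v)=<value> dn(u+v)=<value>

m = k² = 0.256156442161
D = 1 − m·sn²u·sn²v = 0.9449329066830911
sn(u+v) = (sn u·cn v·dn v + sn v·cn u·dn u)/D = -0.6753483903073725/0.9449329066830911 = -0.714705124068527
cn(u+v) = (cn u·cn v − sn u·sn v·dn u·dn v)/D = 0.660910546021015/0.9449329066830911 = 0.6994258971686646
dn(u+v) = (dn u·dn v − m·sn u·sn v·cn u·cn v)/D = 0.8809463155110918/0.9449329066830911 = 0.9322845138321985

sn(u+v)=-0.714705 cn(u+v)=0.699426 dn(u+v)=0.932285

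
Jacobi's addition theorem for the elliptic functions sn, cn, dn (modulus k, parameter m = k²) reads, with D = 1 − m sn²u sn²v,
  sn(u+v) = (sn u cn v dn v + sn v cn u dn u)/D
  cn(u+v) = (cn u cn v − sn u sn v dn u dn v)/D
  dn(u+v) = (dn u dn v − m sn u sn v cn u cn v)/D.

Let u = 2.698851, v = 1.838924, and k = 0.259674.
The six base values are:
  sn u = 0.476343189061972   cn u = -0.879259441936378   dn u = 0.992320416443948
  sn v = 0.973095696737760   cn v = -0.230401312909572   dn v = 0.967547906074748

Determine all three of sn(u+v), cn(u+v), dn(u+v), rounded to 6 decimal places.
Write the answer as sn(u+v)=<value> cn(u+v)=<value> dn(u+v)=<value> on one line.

m = k² = 0.067430586276
D = 1 − m·sn²u·sn²v = 0.9855120159407953
sn(u+v) = (sn u·cn v·dn v + sn v·cn u·dn u)/D = -0.9552213758131858/0.9855120159407953 = -0.9692640580351592
cn(u+v) = (cn u·cn v − sn u·sn v·dn u·dn v)/D = -0.2424583608648192/0.9855120159407953 = -0.2460227343178176
dn(u+v) = (dn u·dn v − m·sn u·sn v·cn u·cn v)/D = 0.9537856353940708/0.9855120159407953 = 0.9678072108370615

sn(u+v)=-0.969264 cn(u+v)=-0.246023 dn(u+v)=0.967807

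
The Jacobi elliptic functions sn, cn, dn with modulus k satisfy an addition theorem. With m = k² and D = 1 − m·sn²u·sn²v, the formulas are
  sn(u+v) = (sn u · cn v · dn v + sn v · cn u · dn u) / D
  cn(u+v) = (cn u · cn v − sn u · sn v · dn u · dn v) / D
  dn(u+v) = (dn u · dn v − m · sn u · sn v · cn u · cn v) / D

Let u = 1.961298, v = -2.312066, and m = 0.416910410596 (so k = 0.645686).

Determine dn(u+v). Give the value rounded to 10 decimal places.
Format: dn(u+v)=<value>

sn u = 0.9913655892293409, cn u = -0.1311269174958433, dn u = 0.7682825384849519
sn v = -0.918527091743834, cn v = -0.3953580424534378, dn v = 0.8051434743246549
m = k² = 0.416910410596
D = 1 − m·sn²u·sn²v = 0.6543039947790362
dn(u+v) = (dn u·dn v − m·sn u·sn v·cn u·cn v)/D = 0.6382588453600256/0.6543039947790362 = 0.9754775310145719

dn(u+v)=0.9754775310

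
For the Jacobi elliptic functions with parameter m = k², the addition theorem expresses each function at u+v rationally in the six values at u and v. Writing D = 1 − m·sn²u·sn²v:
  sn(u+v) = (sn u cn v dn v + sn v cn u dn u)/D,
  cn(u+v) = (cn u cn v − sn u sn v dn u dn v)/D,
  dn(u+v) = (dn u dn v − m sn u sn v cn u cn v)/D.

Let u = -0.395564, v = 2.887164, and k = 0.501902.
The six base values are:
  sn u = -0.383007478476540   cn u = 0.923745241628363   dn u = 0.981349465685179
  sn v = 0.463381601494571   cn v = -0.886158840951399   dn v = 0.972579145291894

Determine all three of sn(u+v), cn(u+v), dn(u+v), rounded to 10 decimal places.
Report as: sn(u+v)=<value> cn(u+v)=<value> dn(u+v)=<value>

sn(u+v)=0.7561618372 cn(u+v)=-0.6543846544 dn(u+v)=0.9251838864

m = k² = 0.251905617604
D = 1 − m·sn²u·sn²v = 0.9920653105694628
sn(u+v) = (sn u·cn v·dn v + sn v·cn u·dn u)/D = 0.7501619278889681/0.9920653105694628 = 0.7561618372265855
cn(u+v) = (cn u·cn v − sn u·sn v·dn u·dn v)/D = -0.6491923154052204/0.9920653105694628 = -0.6543846544060418
dn(u+v) = (dn u·dn v − m·sn u·sn v·cn u·cn v)/D = 0.9178428395485749/0.9920653105694628 = 0.9251838863529228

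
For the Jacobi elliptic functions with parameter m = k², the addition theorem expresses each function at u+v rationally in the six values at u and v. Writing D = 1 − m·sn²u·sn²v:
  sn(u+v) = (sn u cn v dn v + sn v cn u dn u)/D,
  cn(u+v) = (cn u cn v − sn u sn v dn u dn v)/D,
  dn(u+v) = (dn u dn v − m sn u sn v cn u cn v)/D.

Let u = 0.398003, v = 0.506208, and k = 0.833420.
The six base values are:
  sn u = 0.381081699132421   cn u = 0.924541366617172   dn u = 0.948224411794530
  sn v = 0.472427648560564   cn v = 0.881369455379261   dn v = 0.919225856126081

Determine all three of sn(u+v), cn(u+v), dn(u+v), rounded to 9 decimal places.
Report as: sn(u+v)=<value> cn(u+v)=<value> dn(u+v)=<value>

m = k² = 0.6945888964
D = 1 − m·sn²u·sn²v = 0.9774869344743401
sn(u+v) = (sn u·cn v·dn v + sn v·cn u·dn u)/D = 0.7229082725951266/0.9774869344743401 = 0.7395579900859571
cn(u+v) = (cn u·cn v − sn u·sn v·dn u·dn v)/D = 0.6579394626267473/0.9774869344743401 = 0.6730928459729901
dn(u+v) = (dn u·dn v − m·sn u·sn v·cn u·cn v)/D = 0.7697344157303487/0.9774869344743401 = 0.7874626131389534

sn(u+v)=0.739557990 cn(u+v)=0.673092846 dn(u+v)=0.787462613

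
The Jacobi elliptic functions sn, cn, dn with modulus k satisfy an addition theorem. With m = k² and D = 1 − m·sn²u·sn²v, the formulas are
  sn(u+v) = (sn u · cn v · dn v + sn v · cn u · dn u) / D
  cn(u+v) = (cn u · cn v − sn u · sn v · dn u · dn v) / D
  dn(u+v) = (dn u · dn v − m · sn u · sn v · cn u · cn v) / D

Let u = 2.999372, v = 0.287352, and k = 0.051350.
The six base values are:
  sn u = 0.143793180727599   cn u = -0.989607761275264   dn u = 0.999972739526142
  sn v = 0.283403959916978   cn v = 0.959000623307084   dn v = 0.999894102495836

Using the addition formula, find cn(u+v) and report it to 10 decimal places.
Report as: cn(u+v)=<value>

m = k² = 0.0026368225
D = 1 − m·sn²u·sn²v = 0.9999956210568672
cn(u+v) = (cn u·cn v − sn u·sn v·dn u·dn v)/D = -0.9897805904424995/0.9999956210568672 = -0.9897849246543983

cn(u+v)=-0.9897849247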